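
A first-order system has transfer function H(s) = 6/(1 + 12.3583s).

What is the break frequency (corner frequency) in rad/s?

Corner frequency = 1/τ = 1/12.3583 = 0.081 rad/s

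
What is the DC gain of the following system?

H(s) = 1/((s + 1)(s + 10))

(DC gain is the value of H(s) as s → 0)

DC gain = H(0) = 1/(1 × 10) = 1/10 = 0.1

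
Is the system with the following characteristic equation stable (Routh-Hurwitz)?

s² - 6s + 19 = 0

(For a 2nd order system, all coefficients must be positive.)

Coefficients: 1, -6, 19. b=-6 not positive, so system is unstable.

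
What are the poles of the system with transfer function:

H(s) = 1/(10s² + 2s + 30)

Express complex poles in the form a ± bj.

Discriminant = 2² - 4×10×30 = 4 - 1200 = -1196 < 0, so the poles are a complex conjugate pair s = (-2 ± j√1196)/(2×10). Real part = -2/(2×10) = -2/20 = -0.1; imaginary part = ±√1196/(2×10) ≈ 1.7292. Poles: s = -0.1 ± 1.7292j.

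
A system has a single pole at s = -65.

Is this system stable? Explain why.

Pole at s = -65 is in the left half-plane. Stable.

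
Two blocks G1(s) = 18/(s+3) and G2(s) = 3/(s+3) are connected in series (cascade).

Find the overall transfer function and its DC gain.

Series: multiply transfer functions. G_eq = 18/(s+3) × 3/(s+3) = 54/((s+3)(s+3)). DC gain = 54/(3×3) = 6.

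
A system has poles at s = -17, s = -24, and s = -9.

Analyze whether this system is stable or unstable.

All poles are in the left half-plane. System is stable.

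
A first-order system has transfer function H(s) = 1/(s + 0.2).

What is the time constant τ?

For H(s) = 1/(s + 1/τ), the pole is at -1/τ = -0.2, so τ = 1/0.2 = 5 s.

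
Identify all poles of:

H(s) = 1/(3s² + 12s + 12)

Discriminant = 12² - 4×3×12 = 144 - 144 = 0, so there is a repeated real pole at s = -12/(2×3) = -12/6 = -2. Pole: s = -2 (repeated, multiplicity 2).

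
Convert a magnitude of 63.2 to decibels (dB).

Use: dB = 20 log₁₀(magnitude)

dB = 20 log₁₀(63.2) = 36.0 dB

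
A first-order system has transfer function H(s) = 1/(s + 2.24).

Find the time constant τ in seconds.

For H(s) = 1/(s + 1/τ), the pole is at -1/τ = -2.24, so τ = 1/2.24 = 0.4464 s.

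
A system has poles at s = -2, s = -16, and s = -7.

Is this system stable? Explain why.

All poles are in the left half-plane. System is stable.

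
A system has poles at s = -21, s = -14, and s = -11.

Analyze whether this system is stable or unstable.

All poles are in the left half-plane. System is stable.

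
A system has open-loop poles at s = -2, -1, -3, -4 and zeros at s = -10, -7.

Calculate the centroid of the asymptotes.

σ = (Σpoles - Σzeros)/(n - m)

σ = (Σpoles - Σzeros)/(n - m) = (-10 - (-17))/(4 - 2) = 7/2 = 3.5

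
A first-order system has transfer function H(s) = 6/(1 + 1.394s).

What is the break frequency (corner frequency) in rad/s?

Corner frequency = 1/τ = 1/1.394 = 0.717 rad/s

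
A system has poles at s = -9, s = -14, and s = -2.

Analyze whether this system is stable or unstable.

All poles are in the left half-plane. System is stable.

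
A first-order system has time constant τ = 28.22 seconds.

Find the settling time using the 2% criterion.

For first-order system, 2% settling time ≈ 4τ = 4 × 28.22 = 112.88 s.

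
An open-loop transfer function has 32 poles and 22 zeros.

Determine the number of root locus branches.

Root locus has n branches where n = number of poles = 32.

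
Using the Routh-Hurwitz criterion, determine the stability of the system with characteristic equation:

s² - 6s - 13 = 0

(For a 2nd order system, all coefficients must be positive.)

Coefficients: 1, -6, -13. b=-6, c=-13 not positive, so system is unstable.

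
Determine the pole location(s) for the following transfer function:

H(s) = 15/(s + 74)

Pole is where denominator = 0: s + 74 = 0, so s = -74.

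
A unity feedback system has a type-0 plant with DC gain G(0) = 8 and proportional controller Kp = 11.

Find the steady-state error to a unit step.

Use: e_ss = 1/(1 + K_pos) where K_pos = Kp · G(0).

K_pos = Kp · G(0) = 11 × 8 = 88. e_ss = 1/(1 + 88) = 0.0112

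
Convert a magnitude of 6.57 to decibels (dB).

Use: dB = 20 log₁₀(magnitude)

dB = 20 log₁₀(6.57) = 16.4 dB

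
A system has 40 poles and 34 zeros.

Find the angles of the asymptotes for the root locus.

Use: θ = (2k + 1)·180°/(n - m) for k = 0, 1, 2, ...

n - m = 40 - 34 = 6. Angles: θk = (2k + 1)·180°/6 = 30°, 90°, 150°, 210°, 270°, 330°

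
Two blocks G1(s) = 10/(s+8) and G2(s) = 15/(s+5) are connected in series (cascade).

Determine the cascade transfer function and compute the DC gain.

Series: multiply transfer functions. G_eq = 10/(s+8) × 15/(s+5) = 150/((s+8)(s+5)). DC gain = 150/(8×5) = 3.75.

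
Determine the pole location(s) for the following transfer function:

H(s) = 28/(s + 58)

Pole is where denominator = 0: s + 58 = 0, so s = -58.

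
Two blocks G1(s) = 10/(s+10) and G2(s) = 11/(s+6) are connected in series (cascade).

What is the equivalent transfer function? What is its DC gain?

Series: multiply transfer functions. G_eq = 10/(s+10) × 11/(s+6) = 110/((s+10)(s+6)). DC gain = 110/(10×6) = 1.8333.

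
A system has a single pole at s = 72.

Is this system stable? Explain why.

Pole at s = 72 is in the right half-plane. Unstable.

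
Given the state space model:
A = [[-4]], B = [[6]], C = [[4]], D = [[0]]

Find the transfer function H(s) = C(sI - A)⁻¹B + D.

(sI - A)⁻¹ = 1/(s + 4). H(s) = 4 × 6/(s + 4) + 0 = 24/(s + 4).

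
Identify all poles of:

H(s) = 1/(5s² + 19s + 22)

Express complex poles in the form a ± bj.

Discriminant = 19² - 4×5×22 = 361 - 440 = -79 < 0, so the poles are a complex conjugate pair s = (-19 ± j√79)/(2×5). Real part = -19/(2×5) = -19/10 = -1.9; imaginary part = ±√79/(2×5) ≈ 0.8888. Poles: s = -1.9 ± 0.8888j.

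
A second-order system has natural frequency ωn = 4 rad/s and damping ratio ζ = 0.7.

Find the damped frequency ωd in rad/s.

ωd = ωn√(1 - ζ²) = 4√(1 - 0.7²) = 2.86 rad/s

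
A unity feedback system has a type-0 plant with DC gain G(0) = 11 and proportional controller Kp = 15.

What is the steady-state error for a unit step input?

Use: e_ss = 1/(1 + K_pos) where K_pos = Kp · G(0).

K_pos = Kp · G(0) = 15 × 11 = 165. e_ss = 1/(1 + 165) = 0.0060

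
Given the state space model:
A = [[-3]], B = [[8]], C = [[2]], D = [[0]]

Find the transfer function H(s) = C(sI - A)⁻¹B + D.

(sI - A)⁻¹ = 1/(s + 3). H(s) = 2 × 8/(s + 3) + 0 = 16/(s + 3).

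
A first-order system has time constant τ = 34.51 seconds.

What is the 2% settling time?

For first-order system, 2% settling time ≈ 4τ = 4 × 34.51 = 138.04 s.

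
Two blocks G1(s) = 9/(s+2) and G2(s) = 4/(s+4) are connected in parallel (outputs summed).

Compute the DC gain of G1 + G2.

Parallel: G_eq = G1 + G2. DC gain = G1(0) + G2(0) = 9/2 + 4/4 = 4.5 + 1 = 5.5.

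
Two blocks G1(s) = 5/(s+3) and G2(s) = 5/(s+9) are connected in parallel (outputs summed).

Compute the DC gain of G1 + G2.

Parallel: G_eq = G1 + G2. DC gain = G1(0) + G2(0) = 5/3 + 5/9 = 1.6667 + 0.5556 = 2.2222.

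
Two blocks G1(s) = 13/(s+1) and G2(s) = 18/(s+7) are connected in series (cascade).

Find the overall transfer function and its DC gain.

Series: multiply transfer functions. G_eq = 13/(s+1) × 18/(s+7) = 234/((s+1)(s+7)). DC gain = 234/(1×7) = 33.4286.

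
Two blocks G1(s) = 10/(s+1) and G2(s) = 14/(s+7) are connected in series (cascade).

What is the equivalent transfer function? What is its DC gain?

Series: multiply transfer functions. G_eq = 10/(s+1) × 14/(s+7) = 140/((s+1)(s+7)). DC gain = 140/(1×7) = 20.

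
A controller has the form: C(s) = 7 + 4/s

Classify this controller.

This is a Proportional-Integral (PI) controller.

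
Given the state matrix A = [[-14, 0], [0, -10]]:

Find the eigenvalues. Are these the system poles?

For diagonal matrix, eigenvalues are diagonal entries: λ₁ = -14, λ₂ = -10. Eigenvalues of A = system poles.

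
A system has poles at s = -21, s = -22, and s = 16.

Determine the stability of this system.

Pole(s) at s = 16 are not in the left half-plane. System is unstable.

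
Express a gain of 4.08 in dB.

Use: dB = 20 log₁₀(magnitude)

dB = 20 log₁₀(4.08) = 12.2 dB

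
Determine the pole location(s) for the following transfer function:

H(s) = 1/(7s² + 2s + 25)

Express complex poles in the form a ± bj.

Discriminant = 2² - 4×7×25 = 4 - 700 = -696 < 0, so the poles are a complex conjugate pair s = (-2 ± j√696)/(2×7). Real part = -2/(2×7) = -2/14 ≈ -0.1429; imaginary part = ±√696/(2×7) ≈ 1.8844. Poles: s = -0.1429 ± 1.8844j.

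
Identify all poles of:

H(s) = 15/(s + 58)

Pole is where denominator = 0: s + 58 = 0, so s = -58.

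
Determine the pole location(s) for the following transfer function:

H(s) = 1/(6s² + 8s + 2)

Discriminant = 8² - 4×6×2 = 64 - 48 = 16 > 0, so two distinct real poles. Using quadratic formula: s = (-8 ± √16)/(2×6) = (-8 ± √16)/12, with √16 = 4. s₁ = -4/12 ≈ -0.3333, s₂ = -12/12 = -1. Poles: s₁ = -0.3333, s₂ = -1.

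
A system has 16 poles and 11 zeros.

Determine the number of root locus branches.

Root locus has n branches where n = number of poles = 16.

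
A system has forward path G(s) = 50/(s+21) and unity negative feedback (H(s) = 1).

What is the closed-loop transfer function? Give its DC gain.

T(s) = G/(1+GH) = [50/(s+21)] / [1 + 50/(s+21)] = 50/(s+21+50) = 50/(s+71). DC gain = 50/71 = 0.7042.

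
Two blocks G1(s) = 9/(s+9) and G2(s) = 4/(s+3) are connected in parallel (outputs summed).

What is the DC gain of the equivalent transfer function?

Parallel: G_eq = G1 + G2. DC gain = G1(0) + G2(0) = 9/9 + 4/3 = 1 + 1.3333 = 2.3333.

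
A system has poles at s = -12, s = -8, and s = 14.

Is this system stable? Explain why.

Pole(s) at s = 14 are not in the left half-plane. System is unstable.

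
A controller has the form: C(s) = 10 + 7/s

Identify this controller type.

This is a Proportional-Integral (PI) controller.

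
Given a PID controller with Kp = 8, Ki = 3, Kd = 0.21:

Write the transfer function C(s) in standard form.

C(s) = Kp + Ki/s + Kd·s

Substituting values: C(s) = 8 + 3/s + 0.21s = (0.21s² + 8s + 3)/s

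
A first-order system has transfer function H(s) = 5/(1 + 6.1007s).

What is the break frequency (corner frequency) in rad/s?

Corner frequency = 1/τ = 1/6.1007 = 0.164 rad/s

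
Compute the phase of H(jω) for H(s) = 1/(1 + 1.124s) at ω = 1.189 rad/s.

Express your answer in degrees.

Phase = -arctan(ωτ) = -arctan(1.189 × 1.124) = -53.2°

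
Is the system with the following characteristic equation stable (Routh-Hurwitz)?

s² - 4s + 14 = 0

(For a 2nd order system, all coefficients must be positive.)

Coefficients: 1, -4, 14. b=-4 not positive, so system is unstable.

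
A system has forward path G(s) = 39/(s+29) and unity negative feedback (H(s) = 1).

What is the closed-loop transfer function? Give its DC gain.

T(s) = G/(1+GH) = [39/(s+29)] / [1 + 39/(s+29)] = 39/(s+29+39) = 39/(s+68). DC gain = 39/68 = 0.5735.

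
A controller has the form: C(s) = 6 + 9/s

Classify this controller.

This is a Proportional-Integral (PI) controller.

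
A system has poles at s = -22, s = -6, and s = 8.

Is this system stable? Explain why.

Pole(s) at s = 8 are not in the left half-plane. System is unstable.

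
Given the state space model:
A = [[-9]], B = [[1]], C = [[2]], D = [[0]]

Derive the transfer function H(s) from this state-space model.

(sI - A)⁻¹ = 1/(s + 9). H(s) = 2 × 1/(s + 9) + 0 = 2/(s + 9).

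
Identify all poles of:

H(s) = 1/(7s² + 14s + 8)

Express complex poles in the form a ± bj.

Discriminant = 14² - 4×7×8 = 196 - 224 = -28 < 0, so the poles are a complex conjugate pair s = (-14 ± j√28)/(2×7). Real part = -14/(2×7) = -14/14 = -1; imaginary part = ±√28/(2×7) ≈ 0.3780. Poles: s = -1 ± 0.3780j.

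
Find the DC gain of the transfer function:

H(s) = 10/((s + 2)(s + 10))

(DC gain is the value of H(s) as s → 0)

DC gain = H(0) = 10/(2 × 10) = 10/20 = 0.5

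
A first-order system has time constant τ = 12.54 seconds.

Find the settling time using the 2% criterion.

For first-order system, 2% settling time ≈ 4τ = 4 × 12.54 = 50.16 s.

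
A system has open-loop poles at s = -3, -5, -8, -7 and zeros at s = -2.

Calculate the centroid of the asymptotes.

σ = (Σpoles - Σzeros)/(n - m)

σ = (Σpoles - Σzeros)/(n - m) = (-23 - (-2))/(4 - 1) = -21/3 = -7.0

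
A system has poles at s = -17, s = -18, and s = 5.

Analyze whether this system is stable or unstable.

Pole(s) at s = 5 are not in the left half-plane. System is unstable.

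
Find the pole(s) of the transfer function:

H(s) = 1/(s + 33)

Pole is where denominator = 0: s + 33 = 0, so s = -33.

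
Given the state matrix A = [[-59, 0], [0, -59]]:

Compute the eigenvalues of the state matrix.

For diagonal matrix, eigenvalues are diagonal entries: λ₁ = -59, λ₂ = -59.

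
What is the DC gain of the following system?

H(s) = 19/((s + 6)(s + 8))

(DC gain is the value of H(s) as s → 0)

DC gain = H(0) = 19/(6 × 8) = 19/48 = 0.3958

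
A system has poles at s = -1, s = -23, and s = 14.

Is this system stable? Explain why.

Pole(s) at s = 14 are not in the left half-plane. System is unstable.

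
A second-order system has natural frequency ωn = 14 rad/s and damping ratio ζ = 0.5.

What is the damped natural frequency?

ωd = ωn√(1 - ζ²) = 14√(1 - 0.5²) = 12.12 rad/s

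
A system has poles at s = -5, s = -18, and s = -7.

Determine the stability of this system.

All poles are in the left half-plane. System is stable.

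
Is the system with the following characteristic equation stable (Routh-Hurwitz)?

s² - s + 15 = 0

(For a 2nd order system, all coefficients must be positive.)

Coefficients: 1, -1, 15. b=-1 not positive, so system is unstable.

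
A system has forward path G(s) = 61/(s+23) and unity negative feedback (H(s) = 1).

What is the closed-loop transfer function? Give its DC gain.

T(s) = G/(1+GH) = [61/(s+23)] / [1 + 61/(s+23)] = 61/(s+23+61) = 61/(s+84). DC gain = 61/84 = 0.7262.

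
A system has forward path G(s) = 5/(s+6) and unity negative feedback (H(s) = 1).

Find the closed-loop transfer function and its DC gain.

T(s) = G/(1+GH) = [5/(s+6)] / [1 + 5/(s+6)] = 5/(s+6+5) = 5/(s+11). DC gain = 5/11 = 0.4545.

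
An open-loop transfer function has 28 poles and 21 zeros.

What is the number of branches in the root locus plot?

Root locus has n branches where n = number of poles = 28.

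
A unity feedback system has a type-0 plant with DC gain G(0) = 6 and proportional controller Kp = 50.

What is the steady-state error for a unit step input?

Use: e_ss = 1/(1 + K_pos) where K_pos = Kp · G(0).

K_pos = Kp · G(0) = 50 × 6 = 300. e_ss = 1/(1 + 300) = 0.0033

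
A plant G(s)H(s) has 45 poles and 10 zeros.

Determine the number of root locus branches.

Root locus has n branches where n = number of poles = 45.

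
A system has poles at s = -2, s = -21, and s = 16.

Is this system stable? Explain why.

Pole(s) at s = 16 are not in the left half-plane. System is unstable.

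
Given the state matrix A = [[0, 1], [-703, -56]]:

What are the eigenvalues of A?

det(A - λI) = λ² - (-56)λ + 703 = (λ - (-37))(λ - (-19)). Eigenvalues: -37, -19.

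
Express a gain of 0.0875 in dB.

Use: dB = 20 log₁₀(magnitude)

dB = 20 log₁₀(0.0875) = -21.2 dB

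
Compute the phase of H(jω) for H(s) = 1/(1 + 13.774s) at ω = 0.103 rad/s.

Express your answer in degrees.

Phase = -arctan(ωτ) = -arctan(0.103 × 13.774) = -54.8°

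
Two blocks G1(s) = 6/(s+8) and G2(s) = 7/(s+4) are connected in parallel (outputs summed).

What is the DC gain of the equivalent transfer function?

Parallel: G_eq = G1 + G2. DC gain = G1(0) + G2(0) = 6/8 + 7/4 = 0.75 + 1.75 = 2.5.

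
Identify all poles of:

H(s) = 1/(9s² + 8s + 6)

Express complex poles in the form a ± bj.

Discriminant = 8² - 4×9×6 = 64 - 216 = -152 < 0, so the poles are a complex conjugate pair s = (-8 ± j√152)/(2×9). Real part = -8/(2×9) = -8/18 ≈ -0.4444; imaginary part = ±√152/(2×9) ≈ 0.6849. Poles: s = -0.4444 ± 0.6849j.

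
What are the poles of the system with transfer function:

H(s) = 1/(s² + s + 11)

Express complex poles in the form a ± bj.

Discriminant = 1² - 4×1×11 = 1 - 44 = -43 < 0, so the poles are a complex conjugate pair s = (-1 ± j√43)/(2×1). Real part = -1/(2×1) = -1/2 = -0.5; imaginary part = ±√43/(2×1) ≈ 3.2787. Poles: s = -0.5 ± 3.2787j.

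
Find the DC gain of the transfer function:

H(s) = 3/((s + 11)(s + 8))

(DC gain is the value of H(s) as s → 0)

DC gain = H(0) = 3/(11 × 8) = 3/88 = 0.0341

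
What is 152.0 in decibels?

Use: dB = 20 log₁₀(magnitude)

dB = 20 log₁₀(152.0) = 43.6 dB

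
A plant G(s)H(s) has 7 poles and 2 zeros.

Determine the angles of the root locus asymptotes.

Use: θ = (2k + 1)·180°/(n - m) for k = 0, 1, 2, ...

n - m = 7 - 2 = 5. Angles: θk = (2k + 1)·180°/5 = 36°, 108°, 180°, 252°, 324°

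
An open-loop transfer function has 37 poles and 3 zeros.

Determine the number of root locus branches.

Root locus has n branches where n = number of poles = 37.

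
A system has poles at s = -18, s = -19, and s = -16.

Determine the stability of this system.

All poles are in the left half-plane. System is stable.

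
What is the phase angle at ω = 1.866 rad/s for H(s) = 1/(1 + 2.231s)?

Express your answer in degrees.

Phase = -arctan(ωτ) = -arctan(1.866 × 2.231) = -76.5°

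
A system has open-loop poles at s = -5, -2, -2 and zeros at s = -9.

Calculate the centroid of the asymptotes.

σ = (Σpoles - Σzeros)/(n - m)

σ = (Σpoles - Σzeros)/(n - m) = (-9 - (-9))/(3 - 1) = 0/2 = 0.0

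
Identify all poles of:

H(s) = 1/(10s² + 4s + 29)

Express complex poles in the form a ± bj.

Discriminant = 4² - 4×10×29 = 16 - 1160 = -1144 < 0, so the poles are a complex conjugate pair s = (-4 ± j√1144)/(2×10). Real part = -4/(2×10) = -4/20 = -0.2; imaginary part = ±√1144/(2×10) ≈ 1.6912. Poles: s = -0.2 ± 1.6912j.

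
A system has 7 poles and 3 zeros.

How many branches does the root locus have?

Root locus has n branches where n = number of poles = 7.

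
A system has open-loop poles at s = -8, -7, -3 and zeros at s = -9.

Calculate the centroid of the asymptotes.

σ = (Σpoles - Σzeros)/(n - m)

σ = (Σpoles - Σzeros)/(n - m) = (-18 - (-9))/(3 - 1) = -9/2 = -4.5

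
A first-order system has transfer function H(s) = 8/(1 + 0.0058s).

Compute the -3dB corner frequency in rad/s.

Corner frequency = 1/τ = 1/0.0058 = 172.414 rad/s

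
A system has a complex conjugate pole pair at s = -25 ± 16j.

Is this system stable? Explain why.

Real part of poles is -25 (< 0, left half-plane). Stable.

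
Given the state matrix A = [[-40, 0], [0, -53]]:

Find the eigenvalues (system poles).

For diagonal matrix, eigenvalues are diagonal entries: λ₁ = -40, λ₂ = -53.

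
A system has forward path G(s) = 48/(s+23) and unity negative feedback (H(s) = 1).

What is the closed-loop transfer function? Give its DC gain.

T(s) = G/(1+GH) = [48/(s+23)] / [1 + 48/(s+23)] = 48/(s+23+48) = 48/(s+71). DC gain = 48/71 = 0.6761.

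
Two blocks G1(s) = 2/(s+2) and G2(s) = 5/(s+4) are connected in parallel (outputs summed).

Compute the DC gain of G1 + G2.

Parallel: G_eq = G1 + G2. DC gain = G1(0) + G2(0) = 2/2 + 5/4 = 1 + 1.25 = 2.25.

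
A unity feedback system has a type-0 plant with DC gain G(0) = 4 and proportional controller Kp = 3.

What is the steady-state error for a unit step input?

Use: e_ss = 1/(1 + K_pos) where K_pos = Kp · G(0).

K_pos = Kp · G(0) = 3 × 4 = 12. e_ss = 1/(1 + 12) = 0.0769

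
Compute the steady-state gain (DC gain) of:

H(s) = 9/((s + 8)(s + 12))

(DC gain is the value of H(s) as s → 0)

DC gain = H(0) = 9/(8 × 12) = 9/96 = 0.09375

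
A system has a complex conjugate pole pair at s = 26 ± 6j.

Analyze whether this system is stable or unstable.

Real part of poles is 26 (> 0, right half-plane). Unstable.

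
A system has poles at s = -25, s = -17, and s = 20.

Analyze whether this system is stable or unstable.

Pole(s) at s = 20 are not in the left half-plane. System is unstable.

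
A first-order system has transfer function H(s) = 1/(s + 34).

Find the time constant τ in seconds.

For H(s) = 1/(s + 1/τ), the pole is at -1/τ = -34, so τ = 1/34 = 0.0294 s.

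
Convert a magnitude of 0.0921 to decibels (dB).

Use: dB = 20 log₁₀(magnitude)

dB = 20 log₁₀(0.0921) = -20.7 dB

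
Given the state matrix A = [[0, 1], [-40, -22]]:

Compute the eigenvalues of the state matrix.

det(A - λI) = λ² - (-22)λ + 40 = (λ - (-2))(λ - (-20)). Eigenvalues: -2, -20.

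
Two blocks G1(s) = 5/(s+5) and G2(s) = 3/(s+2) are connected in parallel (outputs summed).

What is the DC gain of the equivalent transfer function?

Parallel: G_eq = G1 + G2. DC gain = G1(0) + G2(0) = 5/5 + 3/2 = 1 + 1.5 = 2.5.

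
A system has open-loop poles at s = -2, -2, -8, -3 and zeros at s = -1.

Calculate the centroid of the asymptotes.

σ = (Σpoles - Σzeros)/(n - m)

σ = (Σpoles - Σzeros)/(n - m) = (-15 - (-1))/(4 - 1) = -14/3 = -4.67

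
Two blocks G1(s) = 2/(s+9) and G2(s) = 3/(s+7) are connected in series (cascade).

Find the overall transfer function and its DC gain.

Series: multiply transfer functions. G_eq = 2/(s+9) × 3/(s+7) = 6/((s+9)(s+7)). DC gain = 6/(9×7) = 0.0952.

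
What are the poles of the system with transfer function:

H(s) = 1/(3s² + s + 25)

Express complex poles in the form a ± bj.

Discriminant = 1² - 4×3×25 = 1 - 300 = -299 < 0, so the poles are a complex conjugate pair s = (-1 ± j√299)/(2×3). Real part = -1/(2×3) = -1/6 ≈ -0.1667; imaginary part = ±√299/(2×3) ≈ 2.8819. Poles: s = -0.1667 ± 2.8819j.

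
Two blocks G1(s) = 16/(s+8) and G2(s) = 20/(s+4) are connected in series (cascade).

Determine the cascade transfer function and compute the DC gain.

Series: multiply transfer functions. G_eq = 16/(s+8) × 20/(s+4) = 320/((s+8)(s+4)). DC gain = 320/(8×4) = 10.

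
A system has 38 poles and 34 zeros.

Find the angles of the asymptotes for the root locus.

n - m = 38 - 34 = 4. Angles: θk = (2k + 1)·180°/4 = 45°, 135°, 225°, 315°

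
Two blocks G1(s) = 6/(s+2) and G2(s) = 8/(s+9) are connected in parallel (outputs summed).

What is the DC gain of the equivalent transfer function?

Parallel: G_eq = G1 + G2. DC gain = G1(0) + G2(0) = 6/2 + 8/9 = 3 + 0.8889 = 3.8889.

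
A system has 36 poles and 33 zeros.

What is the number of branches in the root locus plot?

Root locus has n branches where n = number of poles = 36.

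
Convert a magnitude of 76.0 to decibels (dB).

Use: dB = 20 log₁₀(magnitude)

dB = 20 log₁₀(76.0) = 37.6 dB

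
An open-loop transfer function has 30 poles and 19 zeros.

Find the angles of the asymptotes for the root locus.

n - m = 30 - 19 = 11. Angles: θk = (2k + 1)·180°/11 = 16.36°, 49.09°, 81.82°, 114.55°, 147.27°, 180°, 212.73°, 245.45°, 278.18°, 310.91°, 343.64°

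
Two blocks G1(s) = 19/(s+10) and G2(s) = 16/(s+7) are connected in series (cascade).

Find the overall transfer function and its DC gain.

Series: multiply transfer functions. G_eq = 19/(s+10) × 16/(s+7) = 304/((s+10)(s+7)). DC gain = 304/(10×7) = 4.3429.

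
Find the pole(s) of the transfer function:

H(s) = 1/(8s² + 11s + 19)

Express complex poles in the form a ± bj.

Discriminant = 11² - 4×8×19 = 121 - 608 = -487 < 0, so the poles are a complex conjugate pair s = (-11 ± j√487)/(2×8). Real part = -11/(2×8) = -11/16 = -0.6875; imaginary part = ±√487/(2×8) ≈ 1.3793. Poles: s = -0.6875 ± 1.3793j.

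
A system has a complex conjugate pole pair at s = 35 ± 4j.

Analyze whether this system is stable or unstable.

Real part of poles is 35 (> 0, right half-plane). Unstable.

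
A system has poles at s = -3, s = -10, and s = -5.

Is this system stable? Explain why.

All poles are in the left half-plane. System is stable.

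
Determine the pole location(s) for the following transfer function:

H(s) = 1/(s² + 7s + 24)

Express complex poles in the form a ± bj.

Discriminant = 7² - 4×1×24 = 49 - 96 = -47 < 0, so the poles are a complex conjugate pair s = (-7 ± j√47)/(2×1). Real part = -7/(2×1) = -7/2 = -3.5; imaginary part = ±√47/(2×1) ≈ 3.4278. Poles: s = -3.5 ± 3.4278j.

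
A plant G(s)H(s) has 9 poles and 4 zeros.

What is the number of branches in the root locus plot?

Root locus has n branches where n = number of poles = 9.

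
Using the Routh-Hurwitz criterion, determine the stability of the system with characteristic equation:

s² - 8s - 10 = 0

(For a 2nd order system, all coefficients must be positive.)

Coefficients: 1, -8, -10. b=-8, c=-10 not positive, so system is unstable.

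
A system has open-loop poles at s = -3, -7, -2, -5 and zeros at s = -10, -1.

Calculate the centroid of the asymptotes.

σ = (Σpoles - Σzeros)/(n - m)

σ = (Σpoles - Σzeros)/(n - m) = (-17 - (-11))/(4 - 2) = -6/2 = -3.0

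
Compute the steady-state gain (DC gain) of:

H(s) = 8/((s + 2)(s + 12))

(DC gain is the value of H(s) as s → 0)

DC gain = H(0) = 8/(2 × 12) = 8/24 = 0.3333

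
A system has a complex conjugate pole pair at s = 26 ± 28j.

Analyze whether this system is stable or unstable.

Real part of poles is 26 (> 0, right half-plane). Unstable.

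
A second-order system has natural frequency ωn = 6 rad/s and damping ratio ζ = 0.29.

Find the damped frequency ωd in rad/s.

ωd = ωn√(1 - ζ²) = 6√(1 - 0.29²) = 5.74 rad/s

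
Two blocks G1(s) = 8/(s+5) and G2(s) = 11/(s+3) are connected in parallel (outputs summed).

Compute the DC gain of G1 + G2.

Parallel: G_eq = G1 + G2. DC gain = G1(0) + G2(0) = 8/5 + 11/3 = 1.6 + 3.6667 = 5.2667.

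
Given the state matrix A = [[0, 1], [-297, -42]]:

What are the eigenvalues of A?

det(A - λI) = λ² - (-42)λ + 297 = (λ - (-33))(λ - (-9)). Eigenvalues: -33, -9.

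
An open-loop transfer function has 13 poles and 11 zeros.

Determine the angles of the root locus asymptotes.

n - m = 13 - 11 = 2. Angles: θk = (2k + 1)·180°/2 = 90°, 270°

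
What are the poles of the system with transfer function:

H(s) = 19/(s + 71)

Pole is where denominator = 0: s + 71 = 0, so s = -71.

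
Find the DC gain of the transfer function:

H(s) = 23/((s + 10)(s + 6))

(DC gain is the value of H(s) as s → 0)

DC gain = H(0) = 23/(10 × 6) = 23/60 = 0.3833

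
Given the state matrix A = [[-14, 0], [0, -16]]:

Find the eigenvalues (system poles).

For diagonal matrix, eigenvalues are diagonal entries: λ₁ = -14, λ₂ = -16.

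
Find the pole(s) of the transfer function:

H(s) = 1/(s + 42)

Pole is where denominator = 0: s + 42 = 0, so s = -42.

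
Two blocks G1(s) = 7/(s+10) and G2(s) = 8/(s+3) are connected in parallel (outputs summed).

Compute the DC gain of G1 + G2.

Parallel: G_eq = G1 + G2. DC gain = G1(0) + G2(0) = 7/10 + 8/3 = 0.7 + 2.6667 = 3.3667.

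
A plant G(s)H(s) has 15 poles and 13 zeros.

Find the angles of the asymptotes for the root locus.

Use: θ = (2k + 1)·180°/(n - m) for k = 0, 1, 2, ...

n - m = 15 - 13 = 2. Angles: θk = (2k + 1)·180°/2 = 90°, 270°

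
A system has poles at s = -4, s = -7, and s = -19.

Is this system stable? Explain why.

All poles are in the left half-plane. System is stable.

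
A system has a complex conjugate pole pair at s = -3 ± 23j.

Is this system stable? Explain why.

Real part of poles is -3 (< 0, left half-plane). Stable.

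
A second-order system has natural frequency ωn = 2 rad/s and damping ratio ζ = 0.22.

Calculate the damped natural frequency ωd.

ωd = ωn√(1 - ζ²) = 2√(1 - 0.22²) = 1.95 rad/s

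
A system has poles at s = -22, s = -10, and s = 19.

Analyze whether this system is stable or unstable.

Pole(s) at s = 19 are not in the left half-plane. System is unstable.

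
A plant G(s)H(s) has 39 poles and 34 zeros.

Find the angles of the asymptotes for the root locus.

n - m = 39 - 34 = 5. Angles: θk = (2k + 1)·180°/5 = 36°, 108°, 180°, 252°, 324°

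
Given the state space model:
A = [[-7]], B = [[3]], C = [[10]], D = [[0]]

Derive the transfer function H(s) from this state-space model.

(sI - A)⁻¹ = 1/(s + 7). H(s) = 10 × 3/(s + 7) + 0 = 30/(s + 7).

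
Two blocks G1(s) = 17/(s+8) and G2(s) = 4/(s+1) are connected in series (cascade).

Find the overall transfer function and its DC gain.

Series: multiply transfer functions. G_eq = 17/(s+8) × 4/(s+1) = 68/((s+8)(s+1)). DC gain = 68/(8×1) = 8.5.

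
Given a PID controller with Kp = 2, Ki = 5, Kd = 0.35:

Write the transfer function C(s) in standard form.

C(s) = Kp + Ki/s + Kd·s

Substituting values: C(s) = 2 + 5/s + 0.35s = (0.35s² + 2s + 5)/s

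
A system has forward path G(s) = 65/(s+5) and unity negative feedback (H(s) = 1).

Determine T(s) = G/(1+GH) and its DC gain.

T(s) = G/(1+GH) = [65/(s+5)] / [1 + 65/(s+5)] = 65/(s+5+65) = 65/(s+70). DC gain = 65/70 = 0.9286.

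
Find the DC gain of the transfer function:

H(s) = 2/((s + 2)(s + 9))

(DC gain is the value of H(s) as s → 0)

DC gain = H(0) = 2/(2 × 9) = 2/18 = 0.1111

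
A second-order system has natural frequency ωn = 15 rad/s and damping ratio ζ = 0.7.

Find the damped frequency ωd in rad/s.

ωd = ωn√(1 - ζ²) = 15√(1 - 0.7²) = 10.71 rad/s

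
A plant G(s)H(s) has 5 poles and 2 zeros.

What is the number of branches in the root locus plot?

Root locus has n branches where n = number of poles = 5.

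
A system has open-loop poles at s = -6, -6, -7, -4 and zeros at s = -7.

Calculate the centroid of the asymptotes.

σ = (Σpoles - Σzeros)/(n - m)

σ = (Σpoles - Σzeros)/(n - m) = (-23 - (-7))/(4 - 1) = -16/3 = -5.33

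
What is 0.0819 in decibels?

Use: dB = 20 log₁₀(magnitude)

dB = 20 log₁₀(0.0819) = -21.7 dB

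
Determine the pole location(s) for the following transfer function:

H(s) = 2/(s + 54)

Pole is where denominator = 0: s + 54 = 0, so s = -54.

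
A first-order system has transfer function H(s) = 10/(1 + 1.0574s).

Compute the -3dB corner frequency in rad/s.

Corner frequency = 1/τ = 1/1.0574 = 0.946 rad/s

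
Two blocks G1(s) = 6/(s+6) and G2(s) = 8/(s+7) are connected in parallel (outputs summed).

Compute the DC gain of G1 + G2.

Parallel: G_eq = G1 + G2. DC gain = G1(0) + G2(0) = 6/6 + 8/7 = 1 + 1.1429 = 2.1429.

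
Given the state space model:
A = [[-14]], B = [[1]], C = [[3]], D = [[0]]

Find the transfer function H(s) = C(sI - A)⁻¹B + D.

(sI - A)⁻¹ = 1/(s + 14). H(s) = 3 × 1/(s + 14) + 0 = 3/(s + 14).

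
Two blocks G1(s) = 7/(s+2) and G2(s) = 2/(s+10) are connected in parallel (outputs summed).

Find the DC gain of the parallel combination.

Parallel: G_eq = G1 + G2. DC gain = G1(0) + G2(0) = 7/2 + 2/10 = 3.5 + 0.2 = 3.7.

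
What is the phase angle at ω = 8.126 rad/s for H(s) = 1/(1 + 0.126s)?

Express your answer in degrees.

Phase = -arctan(ωτ) = -arctan(8.126 × 0.126) = -45.7°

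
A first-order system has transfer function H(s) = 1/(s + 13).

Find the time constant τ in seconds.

For H(s) = 1/(s + 1/τ), the pole is at -1/τ = -13, so τ = 1/13 = 0.0769 s.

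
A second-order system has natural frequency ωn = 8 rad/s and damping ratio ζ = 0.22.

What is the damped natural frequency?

ωd = ωn√(1 - ζ²) = 8√(1 - 0.22²) = 7.8 rad/s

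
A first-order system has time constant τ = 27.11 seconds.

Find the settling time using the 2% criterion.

For first-order system, 2% settling time ≈ 4τ = 4 × 27.11 = 108.44 s.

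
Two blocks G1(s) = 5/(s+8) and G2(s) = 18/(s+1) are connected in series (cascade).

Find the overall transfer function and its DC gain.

Series: multiply transfer functions. G_eq = 5/(s+8) × 18/(s+1) = 90/((s+8)(s+1)). DC gain = 90/(8×1) = 11.25.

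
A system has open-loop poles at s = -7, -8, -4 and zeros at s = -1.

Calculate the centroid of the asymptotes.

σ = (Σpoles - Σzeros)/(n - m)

σ = (Σpoles - Σzeros)/(n - m) = (-19 - (-1))/(3 - 1) = -18/2 = -9.0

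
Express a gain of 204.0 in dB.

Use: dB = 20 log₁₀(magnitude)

dB = 20 log₁₀(204.0) = 46.2 dB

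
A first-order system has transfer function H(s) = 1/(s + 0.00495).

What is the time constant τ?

For H(s) = 1/(s + 1/τ), the pole is at -1/τ = -0.00495, so τ = 1/0.00495 = 202 s.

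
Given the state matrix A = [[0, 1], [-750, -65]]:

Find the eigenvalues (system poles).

det(A - λI) = λ² - (-65)λ + 750 = (λ - (-15))(λ - (-50)). Eigenvalues: -15, -50.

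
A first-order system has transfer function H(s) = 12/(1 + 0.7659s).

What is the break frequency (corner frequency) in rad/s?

Corner frequency = 1/τ = 1/0.7659 = 1.306 rad/s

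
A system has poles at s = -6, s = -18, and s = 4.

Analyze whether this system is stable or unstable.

Pole(s) at s = 4 are not in the left half-plane. System is unstable.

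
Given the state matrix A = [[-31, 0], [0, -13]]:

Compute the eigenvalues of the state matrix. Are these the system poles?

For diagonal matrix, eigenvalues are diagonal entries: λ₁ = -31, λ₂ = -13. Eigenvalues of A = system poles.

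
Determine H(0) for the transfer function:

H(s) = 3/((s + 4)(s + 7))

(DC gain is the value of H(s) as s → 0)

DC gain = H(0) = 3/(4 × 7) = 3/28 = 0.1071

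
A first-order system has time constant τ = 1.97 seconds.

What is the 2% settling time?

For first-order system, 2% settling time ≈ 4τ = 4 × 1.97 = 7.88 s.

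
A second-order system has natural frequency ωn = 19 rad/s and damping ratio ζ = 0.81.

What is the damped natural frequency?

ωd = ωn√(1 - ζ²) = 19√(1 - 0.81²) = 11.14 rad/s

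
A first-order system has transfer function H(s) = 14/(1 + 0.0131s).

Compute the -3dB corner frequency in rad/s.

Corner frequency = 1/τ = 1/0.0131 = 76.336 rad/s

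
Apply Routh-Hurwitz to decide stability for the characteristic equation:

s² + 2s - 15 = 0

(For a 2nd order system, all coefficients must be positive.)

Coefficients: 1, 2, -15. c=-15 not positive, so system is unstable.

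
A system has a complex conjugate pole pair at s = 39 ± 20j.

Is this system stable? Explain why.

Real part of poles is 39 (> 0, right half-plane). Unstable.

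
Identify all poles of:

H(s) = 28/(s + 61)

Pole is where denominator = 0: s + 61 = 0, so s = -61.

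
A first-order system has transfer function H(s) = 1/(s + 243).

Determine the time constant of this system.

For H(s) = 1/(s + 1/τ), the pole is at -1/τ = -243, so τ = 1/243 = 0.0041 s.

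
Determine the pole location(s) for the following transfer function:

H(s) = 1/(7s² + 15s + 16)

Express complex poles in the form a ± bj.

Discriminant = 15² - 4×7×16 = 225 - 448 = -223 < 0, so the poles are a complex conjugate pair s = (-15 ± j√223)/(2×7). Real part = -15/(2×7) = -15/14 ≈ -1.0714; imaginary part = ±√223/(2×7) ≈ 1.0667. Poles: s = -1.0714 ± 1.0667j.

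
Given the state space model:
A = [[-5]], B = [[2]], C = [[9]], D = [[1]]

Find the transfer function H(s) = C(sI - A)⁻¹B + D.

(sI - A)⁻¹ = 1/(s + 5). H(s) = 9×2/(s + 5) + 1 = (s + 23)/(s + 5).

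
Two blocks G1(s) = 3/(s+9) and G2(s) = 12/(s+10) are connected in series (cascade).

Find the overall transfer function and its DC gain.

Series: multiply transfer functions. G_eq = 3/(s+9) × 12/(s+10) = 36/((s+9)(s+10)). DC gain = 36/(9×10) = 0.4.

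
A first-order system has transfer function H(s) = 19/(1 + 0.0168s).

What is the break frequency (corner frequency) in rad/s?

Corner frequency = 1/τ = 1/0.0168 = 59.524 rad/s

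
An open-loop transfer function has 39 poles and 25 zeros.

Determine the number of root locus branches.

Root locus has n branches where n = number of poles = 39.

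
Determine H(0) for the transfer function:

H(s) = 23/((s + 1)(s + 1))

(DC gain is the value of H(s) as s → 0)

DC gain = H(0) = 23/(1 × 1) = 23/1 = 23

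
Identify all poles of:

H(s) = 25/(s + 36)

Pole is where denominator = 0: s + 36 = 0, so s = -36.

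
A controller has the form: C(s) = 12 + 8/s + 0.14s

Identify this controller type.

This is a Proportional-Integral-Derivative (PID) controller.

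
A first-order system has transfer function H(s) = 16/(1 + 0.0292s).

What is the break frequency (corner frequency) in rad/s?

Corner frequency = 1/τ = 1/0.0292 = 34.247 rad/s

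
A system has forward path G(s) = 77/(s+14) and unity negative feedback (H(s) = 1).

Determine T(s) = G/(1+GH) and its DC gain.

T(s) = G/(1+GH) = [77/(s+14)] / [1 + 77/(s+14)] = 77/(s+14+77) = 77/(s+91). DC gain = 77/91 = 0.8462.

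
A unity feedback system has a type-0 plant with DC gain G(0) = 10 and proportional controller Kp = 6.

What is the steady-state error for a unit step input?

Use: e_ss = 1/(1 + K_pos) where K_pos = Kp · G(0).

K_pos = Kp · G(0) = 6 × 10 = 60. e_ss = 1/(1 + 60) = 0.0164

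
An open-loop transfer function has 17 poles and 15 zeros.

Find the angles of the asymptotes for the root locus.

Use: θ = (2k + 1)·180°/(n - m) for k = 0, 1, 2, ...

n - m = 17 - 15 = 2. Angles: θk = (2k + 1)·180°/2 = 90°, 270°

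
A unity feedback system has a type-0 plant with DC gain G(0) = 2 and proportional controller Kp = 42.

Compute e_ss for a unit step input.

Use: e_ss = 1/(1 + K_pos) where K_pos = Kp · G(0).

K_pos = Kp · G(0) = 42 × 2 = 84. e_ss = 1/(1 + 84) = 0.0118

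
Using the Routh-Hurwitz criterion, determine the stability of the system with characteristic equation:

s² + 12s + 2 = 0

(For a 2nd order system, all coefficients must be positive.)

Coefficients: 1, 12, 2. All positive, so system is stable.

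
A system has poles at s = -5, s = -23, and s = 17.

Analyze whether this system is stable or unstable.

Pole(s) at s = 17 are not in the left half-plane. System is unstable.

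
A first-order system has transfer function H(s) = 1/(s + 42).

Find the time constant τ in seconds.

For H(s) = 1/(s + 1/τ), the pole is at -1/τ = -42, so τ = 1/42 = 0.0238 s.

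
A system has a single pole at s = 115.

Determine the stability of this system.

Pole at s = 115 is in the right half-plane. Unstable.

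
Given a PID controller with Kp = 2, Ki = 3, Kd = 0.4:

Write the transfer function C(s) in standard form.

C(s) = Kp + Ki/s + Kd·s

Substituting values: C(s) = 2 + 3/s + 0.4s = (0.4s² + 2s + 3)/s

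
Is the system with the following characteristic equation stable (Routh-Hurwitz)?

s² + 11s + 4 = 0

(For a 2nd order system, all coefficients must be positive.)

Coefficients: 1, 11, 4. All positive, so system is stable.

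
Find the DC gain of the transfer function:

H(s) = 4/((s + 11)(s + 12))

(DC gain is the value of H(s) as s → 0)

DC gain = H(0) = 4/(11 × 12) = 4/132 = 0.0303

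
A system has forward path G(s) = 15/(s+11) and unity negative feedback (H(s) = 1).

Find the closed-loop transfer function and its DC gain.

T(s) = G/(1+GH) = [15/(s+11)] / [1 + 15/(s+11)] = 15/(s+11+15) = 15/(s+26). DC gain = 15/26 = 0.5769.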